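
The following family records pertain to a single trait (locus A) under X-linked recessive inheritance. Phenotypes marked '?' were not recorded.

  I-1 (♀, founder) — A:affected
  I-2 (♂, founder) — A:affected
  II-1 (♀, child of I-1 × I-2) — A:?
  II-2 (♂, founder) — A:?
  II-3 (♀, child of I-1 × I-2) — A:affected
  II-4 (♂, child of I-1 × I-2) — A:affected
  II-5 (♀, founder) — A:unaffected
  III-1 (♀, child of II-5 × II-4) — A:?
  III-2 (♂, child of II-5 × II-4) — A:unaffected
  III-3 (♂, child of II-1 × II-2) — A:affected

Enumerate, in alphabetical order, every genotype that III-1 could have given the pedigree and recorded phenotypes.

A/I-1 aff ·: X^aX^a
A/I-2 aff ·: X^aY
A/II-1 ? I-1×I-2: X^aX^a
A/II-2 ? ·: X^AY|X^aY
A/II-3 aff I-1×I-2: X^aX^a
A/II-4 aff I-1×I-2: X^aY
A/II-5 un ·: X^AX^A|X^AX^a
A/III-1 ? II-5×II-4: X^AX^a|X^aX^a
A/III-2 un II-5×II-4: X^AY
A/III-3 aff II-1×II-2: X^aY
⇒ A over [I-1,I-2,II-1,II-2,II-3,II-4,II-5,III-1,III-2,III-3]: 6 consistent

III-1 ∈ {X^AX^a, X^aX^a}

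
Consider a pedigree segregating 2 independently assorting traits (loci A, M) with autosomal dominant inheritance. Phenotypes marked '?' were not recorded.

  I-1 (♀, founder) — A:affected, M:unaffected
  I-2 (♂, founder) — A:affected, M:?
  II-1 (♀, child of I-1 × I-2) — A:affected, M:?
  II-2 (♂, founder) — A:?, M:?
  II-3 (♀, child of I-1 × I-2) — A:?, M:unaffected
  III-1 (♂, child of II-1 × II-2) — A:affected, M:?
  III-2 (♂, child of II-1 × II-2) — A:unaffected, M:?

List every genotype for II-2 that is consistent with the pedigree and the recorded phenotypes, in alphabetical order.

II-2 ∈ {Aa MM, Aa Mm, Aa mm, aa MM, aa Mm, aa mm}

A/I-1 aff ·: Aa|AA
A/I-2 aff ·: Aa|AA
A/II-1 aff I-1×I-2: Aa
A/II-2 ? ·: aa|Aa
A/II-3 ? I-1×I-2: aa|Aa|AA
A/III-1 aff II-1×II-2: Aa|AA
A/III-2 un II-1×II-2: aa
⇒ A over [I-1,I-2,II-1,II-2,II-3,III-1,III-2]: 21 consistent
M/I-1 un ·: mm
M/I-2 ? ·: mm|Mm
M/II-1 ? I-1×I-2: mm|Mm
M/II-2 ? ·: mm|Mm|MM
M/II-3 un I-1×I-2: mm
M/III-1 ? II-1×II-2: mm|Mm|MM
M/III-2 ? II-1×II-2: mm|Mm|MM
⇒ M over [I-1,I-2,II-1,II-2,II-3,III-1,III-2]: 29 consistent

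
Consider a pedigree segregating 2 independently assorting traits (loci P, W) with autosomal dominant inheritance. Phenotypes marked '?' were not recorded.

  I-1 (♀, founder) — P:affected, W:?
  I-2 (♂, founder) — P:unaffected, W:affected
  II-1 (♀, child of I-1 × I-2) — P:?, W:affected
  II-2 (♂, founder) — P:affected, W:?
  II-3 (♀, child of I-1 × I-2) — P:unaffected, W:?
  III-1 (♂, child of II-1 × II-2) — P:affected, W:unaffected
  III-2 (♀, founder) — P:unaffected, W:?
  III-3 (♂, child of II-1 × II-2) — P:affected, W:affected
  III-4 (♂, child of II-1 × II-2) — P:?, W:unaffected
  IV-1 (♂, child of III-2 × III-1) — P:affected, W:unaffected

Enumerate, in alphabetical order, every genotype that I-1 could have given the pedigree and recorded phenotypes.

P/I-1 aff ·: Pp
P/I-2 un ·: pp
P/II-1 ? I-1×I-2: pp|Pp
P/II-2 aff ·: Pp|PP
P/II-3 un I-1×I-2: pp
P/III-1 aff II-1×II-2: Pp|PP
P/III-2 un ·: pp
P/III-3 aff II-1×II-2: Pp|PP
P/III-4 ? II-1×II-2: pp|Pp|PP
P/IV-1 aff III-2×III-1: Pp
⇒ P over [I-1,I-2,II-1,II-2,II-3,III-1,III-2,III-3,III-4,IV-1]: 23 consistent
W/I-1 ? ·: ww|Ww|WW
W/I-2 aff ·: Ww|WW
W/II-1 aff I-1×I-2: Ww
W/II-2 ? ·: ww|Ww
W/II-3 ? I-1×I-2: ww|Ww|WW
W/III-1 un II-1×II-2: ww
W/III-2 ? ·: ww|Ww
W/III-3 aff II-1×II-2: Ww|WW
W/III-4 un II-1×II-2: ww
W/IV-1 un III-2×III-1: ww
⇒ W over [I-1,I-2,II-1,II-2,II-3,III-1,III-2,III-3,III-4,IV-1]: 60 consistent

I-1 ∈ {Pp WW, Pp Ww, Pp ww}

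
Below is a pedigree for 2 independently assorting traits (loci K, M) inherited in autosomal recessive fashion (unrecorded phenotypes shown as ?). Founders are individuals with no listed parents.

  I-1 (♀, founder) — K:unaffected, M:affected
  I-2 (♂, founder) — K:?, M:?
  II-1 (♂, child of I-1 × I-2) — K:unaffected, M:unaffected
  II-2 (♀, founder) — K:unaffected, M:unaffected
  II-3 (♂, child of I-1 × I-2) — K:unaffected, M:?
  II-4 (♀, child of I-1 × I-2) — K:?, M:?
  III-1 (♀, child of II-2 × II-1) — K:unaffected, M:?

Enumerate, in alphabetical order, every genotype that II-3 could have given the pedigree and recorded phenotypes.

K/I-1 un ·: KK|Kk
K/I-2 ? ·: KK|Kk|kk
K/II-1 un I-1×I-2: KK|Kk
K/II-2 un ·: KK|Kk
K/II-3 un I-1×I-2: KK|Kk
K/II-4 ? I-1×I-2: KK|Kk|kk
K/III-1 un II-2×II-1: KK|Kk
⇒ K over [I-1,I-2,II-1,II-2,II-3,II-4,III-1]: 113 consistent
M/I-1 aff ·: mm
M/I-2 ? ·: MM|Mm
M/II-1 un I-1×I-2: Mm
M/II-2 un ·: MM|Mm
M/II-3 ? I-1×I-2: Mm|mm
M/II-4 ? I-1×I-2: Mm|mm
M/III-1 ? II-2×II-1: MM|Mm|mm
⇒ M over [I-1,I-2,II-1,II-2,II-3,II-4,III-1]: 25 consistent

II-3 ∈ {KK Mm, KK mm, Kk Mm, Kk mm}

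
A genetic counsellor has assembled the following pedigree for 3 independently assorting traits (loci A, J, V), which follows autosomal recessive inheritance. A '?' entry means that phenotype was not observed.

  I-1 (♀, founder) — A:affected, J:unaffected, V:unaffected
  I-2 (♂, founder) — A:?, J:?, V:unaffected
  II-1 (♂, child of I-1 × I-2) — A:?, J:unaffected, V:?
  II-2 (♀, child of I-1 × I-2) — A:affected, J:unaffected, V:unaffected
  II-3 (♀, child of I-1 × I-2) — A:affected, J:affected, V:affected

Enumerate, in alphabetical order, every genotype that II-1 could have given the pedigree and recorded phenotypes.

A/I-1 aff ·: aa
A/I-2 ? ·: Aa|aa
A/II-1 ? I-1×I-2: Aa|aa
A/II-2 aff I-1×I-2: aa
A/II-3 aff I-1×I-2: aa
⇒ A over [I-1,I-2,II-1,II-2,II-3]: 3 consistent
J/I-1 un ·: Jj
J/I-2 ? ·: Jj|jj
J/II-1 un I-1×I-2: JJ|Jj
J/II-2 un I-1×I-2: JJ|Jj
J/II-3 aff I-1×I-2: jj
⇒ J over [I-1,I-2,II-1,II-2,II-3]: 5 consistent
V/I-1 un ·: Vv
V/I-2 un ·: Vv
V/II-1 ? I-1×I-2: VV|Vv|vv
V/II-2 un I-1×I-2: VV|Vv
V/II-3 aff I-1×I-2: vv
⇒ V over [I-1,I-2,II-1,II-2,II-3]: 6 consistent

II-1 ∈ {Aa JJ VV, Aa JJ Vv, Aa JJ vv, Aa Jj VV, Aa Jj Vv, Aa Jj vv, aa JJ VV, aa JJ Vv, aa JJ vv, aa Jj VV, aa Jj Vv, aa Jj vv}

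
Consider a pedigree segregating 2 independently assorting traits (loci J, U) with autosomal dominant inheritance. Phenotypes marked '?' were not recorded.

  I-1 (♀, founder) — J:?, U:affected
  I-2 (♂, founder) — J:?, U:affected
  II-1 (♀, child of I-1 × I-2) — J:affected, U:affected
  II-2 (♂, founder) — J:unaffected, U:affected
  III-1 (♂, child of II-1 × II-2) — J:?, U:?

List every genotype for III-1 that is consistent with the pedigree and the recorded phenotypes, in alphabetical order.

J/I-1 ? ·: jj|Jj|JJ
J/I-2 ? ·: jj|Jj|JJ
J/II-1 aff I-1×I-2: Jj|JJ
J/II-2 un ·: jj
J/III-1 ? II-1×II-2: jj|Jj
⇒ J over [I-1,I-2,II-1,II-2,III-1]: 18 consistent
U/I-1 aff ·: Uu|UU
U/I-2 aff ·: Uu|UU
U/II-1 aff I-1×I-2: Uu|UU
U/II-2 aff ·: Uu|UU
U/III-1 ? II-1×II-2: uu|Uu|UU
⇒ U over [I-1,I-2,II-1,II-2,III-1]: 27 consistent

III-1 ∈ {Jj UU, Jj Uu, Jj uu, jj UU, jj Uu, jj uu}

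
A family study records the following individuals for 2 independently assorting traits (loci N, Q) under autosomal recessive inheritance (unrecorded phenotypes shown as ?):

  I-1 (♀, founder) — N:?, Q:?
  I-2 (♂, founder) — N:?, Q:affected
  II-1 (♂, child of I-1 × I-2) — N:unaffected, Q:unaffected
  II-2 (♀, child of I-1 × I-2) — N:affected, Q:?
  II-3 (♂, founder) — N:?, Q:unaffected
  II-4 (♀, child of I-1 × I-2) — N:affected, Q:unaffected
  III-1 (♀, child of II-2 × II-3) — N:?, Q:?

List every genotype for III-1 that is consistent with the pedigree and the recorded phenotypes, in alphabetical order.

N/I-1 ? ·: Nn|nn
N/I-2 ? ·: Nn|nn
N/II-1 un I-1×I-2: NN|Nn
N/II-2 aff I-1×I-2: nn
N/II-3 ? ·: NN|Nn|nn
N/II-4 aff I-1×I-2: nn
N/III-1 ? II-2×II-3: Nn|nn
⇒ N over [I-1,I-2,II-1,II-2,II-3,II-4,III-1]: 16 consistent
Q/I-1 ? ·: QQ|Qq
Q/I-2 aff ·: qq
Q/II-1 un I-1×I-2: Qq
Q/II-2 ? I-1×I-2: Qq|qq
Q/II-3 un ·: QQ|Qq
Q/II-4 un I-1×I-2: Qq
Q/III-1 ? II-2×II-3: QQ|Qq|qq
⇒ Q over [I-1,I-2,II-1,II-2,II-3,II-4,III-1]: 13 consistent

III-1 ∈ {Nn QQ, Nn Qq, Nn qq, nn QQ, nn Qq, nn qq}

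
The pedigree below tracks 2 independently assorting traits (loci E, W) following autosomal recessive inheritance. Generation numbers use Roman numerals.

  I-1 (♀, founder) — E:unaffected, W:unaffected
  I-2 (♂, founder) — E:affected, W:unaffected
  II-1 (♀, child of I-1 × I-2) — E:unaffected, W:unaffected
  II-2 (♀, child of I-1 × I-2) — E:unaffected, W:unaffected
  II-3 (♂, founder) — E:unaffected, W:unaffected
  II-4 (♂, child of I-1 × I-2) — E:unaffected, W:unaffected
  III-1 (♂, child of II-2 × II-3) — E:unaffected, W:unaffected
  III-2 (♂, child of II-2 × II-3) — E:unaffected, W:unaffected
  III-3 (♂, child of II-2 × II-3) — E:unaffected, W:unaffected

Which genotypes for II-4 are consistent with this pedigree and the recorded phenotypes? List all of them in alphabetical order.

II-4 ∈ {Ee WW, Ee Ww}

E/I-1 un ·: EE|Ee
E/I-2 aff ·: ee
E/II-1 un I-1×I-2: Ee
E/II-2 un I-1×I-2: Ee
E/II-3 un ·: EE|Ee
E/II-4 un I-1×I-2: Ee
E/III-1 un II-2×II-3: EE|Ee
E/III-2 un II-2×II-3: EE|Ee
E/III-3 un II-2×II-3: EE|Ee
⇒ E over [I-1,I-2,II-1,II-2,II-3,II-4,III-1,III-2,III-3]: 32 consistent
W/I-1 un ·: WW|Ww
W/I-2 un ·: WW|Ww
W/II-1 un I-1×I-2: WW|Ww
W/II-2 un I-1×I-2: WW|Ww
W/II-3 un ·: WW|Ww
W/II-4 un I-1×I-2: WW|Ww
W/III-1 un II-2×II-3: WW|Ww
W/III-2 un II-2×II-3: WW|Ww
W/III-3 un II-2×II-3: WW|Ww
⇒ W over [I-1,I-2,II-1,II-2,II-3,II-4,III-1,III-2,III-3]: 309 consistent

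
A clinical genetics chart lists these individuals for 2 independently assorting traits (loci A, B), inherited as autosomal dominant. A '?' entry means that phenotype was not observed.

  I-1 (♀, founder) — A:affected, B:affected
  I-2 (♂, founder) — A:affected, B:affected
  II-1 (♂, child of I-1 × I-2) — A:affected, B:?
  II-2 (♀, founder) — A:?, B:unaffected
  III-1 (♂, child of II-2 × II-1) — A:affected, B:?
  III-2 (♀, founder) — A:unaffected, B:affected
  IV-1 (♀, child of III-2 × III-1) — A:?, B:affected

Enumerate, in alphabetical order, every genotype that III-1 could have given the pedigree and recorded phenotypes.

A/I-1 aff ·: Aa|AA
A/I-2 aff ·: Aa|AA
A/II-1 aff I-1×I-2: Aa|AA
A/II-2 ? ·: aa|Aa|AA
A/III-1 aff II-2×II-1: Aa|AA
A/III-2 un ·: aa
A/IV-1 ? III-2×III-1: aa|Aa
⇒ A over [I-1,I-2,II-1,II-2,III-1,III-2,IV-1]: 48 consistent
B/I-1 aff ·: Bb|BB
B/I-2 aff ·: Bb|BB
B/II-1 ? I-1×I-2: bb|Bb|BB
B/II-2 un ·: bb
B/III-1 ? II-2×II-1: bb|Bb
B/III-2 aff ·: Bb|BB
B/IV-1 aff III-2×III-1: Bb|BB
⇒ B over [I-1,I-2,II-1,II-2,III-1,III-2,IV-1]: 36 consistent

III-1 ∈ {AA Bb, AA bb, Aa Bb, Aa bb}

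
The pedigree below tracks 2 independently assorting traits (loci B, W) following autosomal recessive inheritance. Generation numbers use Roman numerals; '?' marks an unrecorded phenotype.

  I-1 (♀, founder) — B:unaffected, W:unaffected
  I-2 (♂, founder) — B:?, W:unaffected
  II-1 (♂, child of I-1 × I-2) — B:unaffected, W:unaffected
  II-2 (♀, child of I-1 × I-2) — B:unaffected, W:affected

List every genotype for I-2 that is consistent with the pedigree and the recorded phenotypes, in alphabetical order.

I-2 ∈ {BB Ww, Bb Ww, bb Ww}

B/I-1 un ·: BB|Bb
B/I-2 ? ·: BB|Bb|bb
B/II-1 un I-1×I-2: BB|Bb
B/II-2 un I-1×I-2: BB|Bb
⇒ B over [I-1,I-2,II-1,II-2]: 15 consistent
W/I-1 un ·: Ww
W/I-2 un ·: Ww
W/II-1 un I-1×I-2: WW|Ww
W/II-2 aff I-1×I-2: ww
⇒ W over [I-1,I-2,II-1,II-2]: 2 consistent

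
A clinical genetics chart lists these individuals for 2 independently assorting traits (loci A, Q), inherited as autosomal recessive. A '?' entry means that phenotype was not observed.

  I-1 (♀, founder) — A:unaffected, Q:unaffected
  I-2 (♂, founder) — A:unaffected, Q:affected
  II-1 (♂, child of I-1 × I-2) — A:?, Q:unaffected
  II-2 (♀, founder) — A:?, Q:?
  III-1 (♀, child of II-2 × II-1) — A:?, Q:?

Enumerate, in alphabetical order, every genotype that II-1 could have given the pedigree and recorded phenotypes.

A/I-1 un ·: AA|Aa
A/I-2 un ·: AA|Aa
A/II-1 ? I-1×I-2: AA|Aa|aa
A/II-2 ? ·: AA|Aa|aa
A/III-1 ? II-2×II-1: AA|Aa|aa
⇒ A over [I-1,I-2,II-1,II-2,III-1]: 41 consistent
Q/I-1 un ·: QQ|Qq
Q/I-2 aff ·: qq
Q/II-1 un I-1×I-2: Qq
Q/II-2 ? ·: QQ|Qq|qq
Q/III-1 ? II-2×II-1: QQ|Qq|qq
⇒ Q over [I-1,I-2,II-1,II-2,III-1]: 14 consistent

II-1 ∈ {AA Qq, Aa Qq, aa Qq}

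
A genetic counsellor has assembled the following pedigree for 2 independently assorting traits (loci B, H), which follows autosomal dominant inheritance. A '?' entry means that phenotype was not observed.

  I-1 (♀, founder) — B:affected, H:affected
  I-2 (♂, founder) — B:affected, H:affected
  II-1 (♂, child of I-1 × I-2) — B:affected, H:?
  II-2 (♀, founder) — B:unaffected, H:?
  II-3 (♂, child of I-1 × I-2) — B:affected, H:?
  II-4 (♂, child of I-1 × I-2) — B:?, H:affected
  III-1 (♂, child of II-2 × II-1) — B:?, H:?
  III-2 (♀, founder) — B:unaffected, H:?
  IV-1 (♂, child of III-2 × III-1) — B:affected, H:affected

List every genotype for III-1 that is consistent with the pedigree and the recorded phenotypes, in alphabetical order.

III-1 ∈ {Bb HH, Bb Hh, Bb hh}

B/I-1 aff ·: Bb|BB
B/I-2 aff ·: Bb|BB
B/II-1 aff I-1×I-2: Bb|BB
B/II-2 un ·: bb
B/II-3 aff I-1×I-2: Bb|BB
B/II-4 ? I-1×I-2: bb|Bb|BB
B/III-1 ? II-2×II-1: Bb
B/III-2 un ·: bb
B/IV-1 aff III-2×III-1: Bb
⇒ B over [I-1,I-2,II-1,II-2,II-3,II-4,III-1,III-2,IV-1]: 29 consistent
H/I-1 aff ·: Hh|HH
H/I-2 aff ·: Hh|HH
H/II-1 ? I-1×I-2: hh|Hh|HH
H/II-2 ? ·: hh|Hh|HH
H/II-3 ? I-1×I-2: hh|Hh|HH
H/II-4 aff I-1×I-2: Hh|HH
H/III-1 ? II-2×II-1: hh|Hh|HH
H/III-2 ? ·: hh|Hh|HH
H/IV-1 aff III-2×III-1: Hh|HH
⇒ H over [I-1,I-2,II-1,II-2,II-3,II-4,III-1,III-2,IV-1]: 732 consistent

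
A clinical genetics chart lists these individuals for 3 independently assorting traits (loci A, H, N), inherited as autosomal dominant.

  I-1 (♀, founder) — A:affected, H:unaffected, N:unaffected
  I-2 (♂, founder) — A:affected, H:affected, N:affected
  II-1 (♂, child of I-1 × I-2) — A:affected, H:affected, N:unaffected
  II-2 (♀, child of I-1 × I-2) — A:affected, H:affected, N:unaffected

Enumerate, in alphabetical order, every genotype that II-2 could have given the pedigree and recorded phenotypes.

A/I-1 aff ·: Aa|AA
A/I-2 aff ·: Aa|AA
A/II-1 aff I-1×I-2: Aa|AA
A/II-2 aff I-1×I-2: Aa|AA
⇒ A over [I-1,I-2,II-1,II-2]: 13 consistent
H/I-1 un ·: hh
H/I-2 aff ·: Hh|HH
H/II-1 aff I-1×I-2: Hh
H/II-2 aff I-1×I-2: Hh
⇒ H over [I-1,I-2,II-1,II-2]: 2 consistent
N/I-1 un ·: nn
N/I-2 aff ·: Nn
N/II-1 un I-1×I-2: nn
N/II-2 un I-1×I-2: nn
⇒ N over [I-1,I-2,II-1,II-2]: 1 consistent

II-2 ∈ {AA Hh nn, Aa Hh nn}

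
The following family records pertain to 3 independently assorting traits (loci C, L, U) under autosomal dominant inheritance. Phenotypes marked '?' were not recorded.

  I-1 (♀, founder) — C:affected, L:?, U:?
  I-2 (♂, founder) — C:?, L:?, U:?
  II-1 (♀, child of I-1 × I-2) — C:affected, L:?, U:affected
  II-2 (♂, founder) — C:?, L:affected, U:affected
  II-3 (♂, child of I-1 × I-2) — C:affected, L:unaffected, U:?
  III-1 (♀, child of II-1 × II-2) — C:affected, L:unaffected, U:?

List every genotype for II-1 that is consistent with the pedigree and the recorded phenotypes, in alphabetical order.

II-1 ∈ {CC Ll UU, CC Ll Uu, CC ll UU, CC ll Uu, Cc Ll UU, Cc Ll Uu, Cc ll UU, Cc ll Uu}

C/I-1 aff ·: Cc|CC
C/I-2 ? ·: cc|Cc|CC
C/II-1 aff I-1×I-2: Cc|CC
C/II-2 ? ·: cc|Cc|CC
C/II-3 aff I-1×I-2: Cc|CC
C/III-1 aff II-1×II-2: Cc|CC
⇒ C over [I-1,I-2,II-1,II-2,II-3,III-1]: 68 consistent
L/I-1 ? ·: ll|Ll
L/I-2 ? ·: ll|Ll
L/II-1 ? I-1×I-2: ll|Ll
L/II-2 aff ·: Ll
L/II-3 un I-1×I-2: ll
L/III-1 un II-1×II-2: ll
⇒ L over [I-1,I-2,II-1,II-2,II-3,III-1]: 7 consistent
U/I-1 ? ·: uu|Uu|UU
U/I-2 ? ·: uu|Uu|UU
U/II-1 aff I-1×I-2: Uu|UU
U/II-2 aff ·: Uu|UU
U/II-3 ? I-1×I-2: uu|Uu|UU
U/III-1 ? II-1×II-2: uu|Uu|UU
⇒ U over [I-1,I-2,II-1,II-2,II-3,III-1]: 89 consistent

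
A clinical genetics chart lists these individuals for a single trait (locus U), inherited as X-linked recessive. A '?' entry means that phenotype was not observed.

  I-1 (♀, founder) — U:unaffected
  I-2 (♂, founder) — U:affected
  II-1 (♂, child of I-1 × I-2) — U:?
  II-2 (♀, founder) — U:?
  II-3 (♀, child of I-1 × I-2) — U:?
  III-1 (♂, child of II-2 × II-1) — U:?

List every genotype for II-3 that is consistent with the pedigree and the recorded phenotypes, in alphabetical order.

U/I-1 un ·: X^UX^U|X^UX^u
U/I-2 aff ·: X^uY
U/II-1 ? I-1×I-2: X^UY|X^uY
U/II-2 ? ·: X^UX^U|X^UX^u|X^uX^u
U/II-3 ? I-1×I-2: X^UX^u|X^uX^u
U/III-1 ? II-2×II-1: X^UY|X^uY
⇒ U over [I-1,I-2,II-1,II-2,II-3,III-1]: 20 consistent

II-3 ∈ {X^UX^u, X^uX^u}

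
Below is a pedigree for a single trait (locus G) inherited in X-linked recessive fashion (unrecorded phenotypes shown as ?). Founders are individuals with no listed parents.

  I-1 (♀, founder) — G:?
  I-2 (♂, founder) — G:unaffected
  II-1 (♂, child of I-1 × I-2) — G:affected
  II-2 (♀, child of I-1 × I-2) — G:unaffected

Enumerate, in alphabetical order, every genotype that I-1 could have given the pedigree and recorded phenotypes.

G/I-1 ? ·: X^GX^g|X^gX^g
G/I-2 un ·: X^GY
G/II-1 aff I-1×I-2: X^gY
G/II-2 un I-1×I-2: X^GX^G|X^GX^g
⇒ G over [I-1,I-2,II-1,II-2]: 3 consistent

I-1 ∈ {X^GX^g, X^gX^g}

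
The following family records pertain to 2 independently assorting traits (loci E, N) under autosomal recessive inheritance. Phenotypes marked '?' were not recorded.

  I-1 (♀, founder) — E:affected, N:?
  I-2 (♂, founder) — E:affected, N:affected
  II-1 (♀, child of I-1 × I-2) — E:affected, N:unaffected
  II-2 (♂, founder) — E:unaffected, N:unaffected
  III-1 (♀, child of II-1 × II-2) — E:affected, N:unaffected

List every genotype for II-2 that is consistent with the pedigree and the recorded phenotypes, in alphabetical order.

II-2 ∈ {Ee NN, Ee Nn}

E/I-1 aff ·: ee
E/I-2 aff ·: ee
E/II-1 aff I-1×I-2: ee
E/II-2 un ·: Ee
E/III-1 aff II-1×II-2: ee
⇒ E over [I-1,I-2,II-1,II-2,III-1]: 1 consistent
N/I-1 ? ·: NN|Nn
N/I-2 aff ·: nn
N/II-1 un I-1×I-2: Nn
N/II-2 un ·: NN|Nn
N/III-1 un II-1×II-2: NN|Nn
⇒ N over [I-1,I-2,II-1,II-2,III-1]: 8 consistent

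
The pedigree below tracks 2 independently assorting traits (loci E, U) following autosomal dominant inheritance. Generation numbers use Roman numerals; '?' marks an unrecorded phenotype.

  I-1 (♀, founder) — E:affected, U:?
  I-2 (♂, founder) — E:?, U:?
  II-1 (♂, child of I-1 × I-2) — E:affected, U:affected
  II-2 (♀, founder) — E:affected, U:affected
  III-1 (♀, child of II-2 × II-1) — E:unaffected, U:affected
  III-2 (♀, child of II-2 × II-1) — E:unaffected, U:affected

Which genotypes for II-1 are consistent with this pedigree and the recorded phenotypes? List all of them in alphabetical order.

E/I-1 aff ·: Ee|EE
E/I-2 ? ·: ee|Ee|EE
E/II-1 aff I-1×I-2: Ee
E/II-2 aff ·: Ee
E/III-1 un II-2×II-1: ee
E/III-2 un II-2×II-1: ee
⇒ E over [I-1,I-2,II-1,II-2,III-1,III-2]: 5 consistent
U/I-1 ? ·: uu|Uu|UU
U/I-2 ? ·: uu|Uu|UU
U/II-1 aff I-1×I-2: Uu|UU
U/II-2 aff ·: Uu|UU
U/III-1 aff II-2×II-1: Uu|UU
U/III-2 aff II-2×II-1: Uu|UU
⇒ U over [I-1,I-2,II-1,II-2,III-1,III-2]: 76 consistent

II-1 ∈ {Ee UU, Ee Uu}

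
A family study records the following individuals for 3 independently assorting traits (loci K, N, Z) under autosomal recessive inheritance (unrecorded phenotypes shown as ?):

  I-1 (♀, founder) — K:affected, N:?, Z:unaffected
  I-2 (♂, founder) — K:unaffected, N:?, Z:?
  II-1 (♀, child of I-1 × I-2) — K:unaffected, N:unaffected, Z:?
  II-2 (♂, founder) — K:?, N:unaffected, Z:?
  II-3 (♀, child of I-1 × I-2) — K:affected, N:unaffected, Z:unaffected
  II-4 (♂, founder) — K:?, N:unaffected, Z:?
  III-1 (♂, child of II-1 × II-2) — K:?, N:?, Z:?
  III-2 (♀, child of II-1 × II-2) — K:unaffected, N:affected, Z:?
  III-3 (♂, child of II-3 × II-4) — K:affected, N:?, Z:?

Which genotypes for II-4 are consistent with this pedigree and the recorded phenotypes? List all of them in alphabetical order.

K/I-1 aff ·: kk
K/I-2 un ·: Kk
K/II-1 un I-1×I-2: Kk
K/II-2 ? ·: KK|Kk|kk
K/II-3 aff I-1×I-2: kk
K/II-4 ? ·: Kk|kk
K/III-1 ? II-1×II-2: KK|Kk|kk
K/III-2 un II-1×II-2: KK|Kk
K/III-3 aff II-3×II-4: kk
⇒ K over [I-1,I-2,II-1,II-2,II-3,II-4,III-1,III-2,III-3]: 24 consistent
N/I-1 ? ·: NN|Nn|nn
N/I-2 ? ·: NN|Nn|nn
N/II-1 un I-1×I-2: Nn
N/II-2 un ·: Nn
N/II-3 un I-1×I-2: NN|Nn
N/II-4 un ·: NN|Nn
N/III-1 ? II-1×II-2: NN|Nn|nn
N/III-2 aff II-1×II-2: nn
N/III-3 ? II-3×II-4: NN|Nn|nn
⇒ N over [I-1,I-2,II-1,II-2,II-3,II-4,III-1,III-2,III-3]: 132 consistent
Z/I-1 un ·: ZZ|Zz
Z/I-2 ? ·: ZZ|Zz|zz
Z/II-1 ? I-1×I-2: ZZ|Zz|zz
Z/II-2 ? ·: ZZ|Zz|zz
Z/II-3 un I-1×I-2: ZZ|Zz
Z/II-4 ? ·: ZZ|Zz|zz
Z/III-1 ? II-1×II-2: ZZ|Zz|zz
Z/III-2 ? II-1×II-2: ZZ|Zz|zz
Z/III-3 ? II-3×II-4: ZZ|Zz|zz
⇒ Z over [I-1,I-2,II-1,II-2,II-3,II-4,III-1,III-2,III-3]: 1129 consistent

II-4 ∈ {Kk NN ZZ, Kk NN Zz, Kk NN zz, Kk Nn ZZ, Kk Nn Zz, Kk Nn zz, kk NN ZZ, kk NN Zz, kk NN zz, kk Nn ZZ, kk Nn Zz, kk Nn zz}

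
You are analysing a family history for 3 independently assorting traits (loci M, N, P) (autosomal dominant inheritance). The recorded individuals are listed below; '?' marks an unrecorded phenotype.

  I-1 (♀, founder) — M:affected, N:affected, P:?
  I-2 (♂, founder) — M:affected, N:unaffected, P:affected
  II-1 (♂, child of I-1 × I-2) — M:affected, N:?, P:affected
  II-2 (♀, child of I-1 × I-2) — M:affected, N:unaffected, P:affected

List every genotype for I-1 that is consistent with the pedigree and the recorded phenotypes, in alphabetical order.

I-1 ∈ {MM Nn PP, MM Nn Pp, MM Nn pp, Mm Nn PP, Mm Nn Pp, Mm Nn pp}

M/I-1 aff ·: Mm|MM
M/I-2 aff ·: Mm|MM
M/II-1 aff I-1×I-2: Mm|MM
M/II-2 aff I-1×I-2: Mm|MM
⇒ M over [I-1,I-2,II-1,II-2]: 13 consistent
N/I-1 aff ·: Nn
N/I-2 un ·: nn
N/II-1 ? I-1×I-2: nn|Nn
N/II-2 un I-1×I-2: nn
⇒ N over [I-1,I-2,II-1,II-2]: 2 consistent
P/I-1 ? ·: pp|Pp|PP
P/I-2 aff ·: Pp|PP
P/II-1 aff I-1×I-2: Pp|PP
P/II-2 aff I-1×I-2: Pp|PP
⇒ P over [I-1,I-2,II-1,II-2]: 15 consistent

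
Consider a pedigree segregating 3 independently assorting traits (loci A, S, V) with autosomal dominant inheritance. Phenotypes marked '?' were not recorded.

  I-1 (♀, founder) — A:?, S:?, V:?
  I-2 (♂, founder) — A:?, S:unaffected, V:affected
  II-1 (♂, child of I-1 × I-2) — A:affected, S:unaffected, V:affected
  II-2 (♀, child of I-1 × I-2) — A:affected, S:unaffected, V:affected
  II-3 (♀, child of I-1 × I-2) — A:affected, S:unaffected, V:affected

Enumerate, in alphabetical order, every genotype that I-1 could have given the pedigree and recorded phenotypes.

A/I-1 ? ·: aa|Aa|AA
A/I-2 ? ·: aa|Aa|AA
A/II-1 aff I-1×I-2: Aa|AA
A/II-2 aff I-1×I-2: Aa|AA
A/II-3 aff I-1×I-2: Aa|AA
⇒ A over [I-1,I-2,II-1,II-2,II-3]: 29 consistent
S/I-1 ? ·: ss|Ss
S/I-2 un ·: ss
S/II-1 un I-1×I-2: ss
S/II-2 un I-1×I-2: ss
S/II-3 un I-1×I-2: ss
⇒ S over [I-1,I-2,II-1,II-2,II-3]: 2 consistent
V/I-1 ? ·: vv|Vv|VV
V/I-2 aff ·: Vv|VV
V/II-1 aff I-1×I-2: Vv|VV
V/II-2 aff I-1×I-2: Vv|VV
V/II-3 aff I-1×I-2: Vv|VV
⇒ V over [I-1,I-2,II-1,II-2,II-3]: 27 consistent

I-1 ∈ {AA Ss VV, AA Ss Vv, AA Ss vv, AA ss VV, AA ss Vv, AA ss vv, Aa Ss VV, Aa Ss Vv, Aa Ss vv, Aa ss VV, Aa ss Vv, Aa ss vv, aa Ss VV, aa Ss Vv, aa Ss vv, aa ss VV, aa ss Vv, aa ss vv}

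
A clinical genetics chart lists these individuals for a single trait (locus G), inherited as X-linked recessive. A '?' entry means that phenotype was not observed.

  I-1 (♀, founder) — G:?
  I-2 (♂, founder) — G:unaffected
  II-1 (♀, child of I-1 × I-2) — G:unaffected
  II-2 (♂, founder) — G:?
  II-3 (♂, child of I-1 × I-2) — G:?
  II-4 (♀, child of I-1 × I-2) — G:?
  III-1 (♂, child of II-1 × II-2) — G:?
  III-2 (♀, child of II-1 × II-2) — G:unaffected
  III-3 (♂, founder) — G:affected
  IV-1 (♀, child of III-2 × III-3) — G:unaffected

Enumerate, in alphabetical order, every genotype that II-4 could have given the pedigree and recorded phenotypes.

G/I-1 ? ·: X^GX^G|X^GX^g|X^gX^g
G/I-2 un ·: X^GY
G/II-1 un I-1×I-2: X^GX^G|X^GX^g
G/II-2 ? ·: X^GY|X^gY
G/II-3 ? I-1×I-2: X^GY|X^gY
G/II-4 ? I-1×I-2: X^GX^G|X^GX^g
G/III-1 ? II-1×II-2: X^GY|X^gY
G/III-2 un II-1×II-2: X^GX^G|X^GX^g
G/III-3 aff ·: X^gY
G/IV-1 un III-2×III-3: X^GX^g
⇒ G over [I-1,I-2,II-1,II-2,II-3,II-4,III-1,III-2,III-3,IV-1]: 40 consistent

II-4 ∈ {X^GX^G, X^GX^g}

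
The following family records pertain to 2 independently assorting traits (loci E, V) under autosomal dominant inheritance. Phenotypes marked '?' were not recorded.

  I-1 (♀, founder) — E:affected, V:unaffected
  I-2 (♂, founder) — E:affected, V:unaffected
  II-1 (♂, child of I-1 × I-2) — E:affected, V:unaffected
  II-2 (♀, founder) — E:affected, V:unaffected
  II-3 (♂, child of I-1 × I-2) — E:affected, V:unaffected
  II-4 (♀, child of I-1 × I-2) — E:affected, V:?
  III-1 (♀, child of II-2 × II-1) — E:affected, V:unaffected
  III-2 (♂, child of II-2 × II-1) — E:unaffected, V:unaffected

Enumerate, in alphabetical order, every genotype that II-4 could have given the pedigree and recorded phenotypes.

E/I-1 aff ·: Ee|EE
E/I-2 aff ·: Ee|EE
E/II-1 aff I-1×I-2: Ee
E/II-2 aff ·: Ee
E/II-3 aff I-1×I-2: Ee|EE
E/II-4 aff I-1×I-2: Ee|EE
E/III-1 aff II-2×II-1: Ee|EE
E/III-2 un II-2×II-1: ee
⇒ E over [I-1,I-2,II-1,II-2,II-3,II-4,III-1,III-2]: 24 consistent
V/I-1 un ·: vv
V/I-2 un ·: vv
V/II-1 un I-1×I-2: vv
V/II-2 un ·: vv
V/II-3 un I-1×I-2: vv
V/II-4 ? I-1×I-2: vv
V/III-1 un II-2×II-1: vv
V/III-2 un II-2×II-1: vv
⇒ V over [I-1,I-2,II-1,II-2,II-3,II-4,III-1,III-2]: 1 consistent

II-4 ∈ {EE vv, Ee vv}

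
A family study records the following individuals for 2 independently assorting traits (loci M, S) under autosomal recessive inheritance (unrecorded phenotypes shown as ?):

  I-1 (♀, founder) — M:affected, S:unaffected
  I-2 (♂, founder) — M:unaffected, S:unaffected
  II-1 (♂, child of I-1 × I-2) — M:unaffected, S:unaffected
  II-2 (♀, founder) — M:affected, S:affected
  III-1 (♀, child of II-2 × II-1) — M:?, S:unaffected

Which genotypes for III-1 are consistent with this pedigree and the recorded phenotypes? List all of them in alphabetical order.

M/I-1 aff ·: mm
M/I-2 un ·: MM|Mm
M/II-1 un I-1×I-2: Mm
M/II-2 aff ·: mm
M/III-1 ? II-2×II-1: Mm|mm
⇒ M over [I-1,I-2,II-1,II-2,III-1]: 4 consistent
S/I-1 un ·: SS|Ss
S/I-2 un ·: SS|Ss
S/II-1 un I-1×I-2: SS|Ss
S/II-2 aff ·: ss
S/III-1 un II-2×II-1: Ss
⇒ S over [I-1,I-2,II-1,II-2,III-1]: 7 consistent

III-1 ∈ {Mm Ss, mm Ss}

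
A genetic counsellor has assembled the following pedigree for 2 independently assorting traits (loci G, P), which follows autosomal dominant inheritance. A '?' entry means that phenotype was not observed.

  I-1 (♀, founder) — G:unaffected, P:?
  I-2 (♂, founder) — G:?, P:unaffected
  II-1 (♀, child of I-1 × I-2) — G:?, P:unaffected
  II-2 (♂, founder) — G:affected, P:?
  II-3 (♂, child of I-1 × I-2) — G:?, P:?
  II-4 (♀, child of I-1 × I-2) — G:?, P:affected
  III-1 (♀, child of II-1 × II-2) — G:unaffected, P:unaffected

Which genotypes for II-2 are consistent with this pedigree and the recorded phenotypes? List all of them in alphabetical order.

G/I-1 un ·: gg
G/I-2 ? ·: gg|Gg|GG
G/II-1 ? I-1×I-2: gg|Gg
G/II-2 aff ·: Gg
G/II-3 ? I-1×I-2: gg|Gg
G/II-4 ? I-1×I-2: gg|Gg
G/III-1 un II-1×II-2: gg
⇒ G over [I-1,I-2,II-1,II-2,II-3,II-4,III-1]: 10 consistent
P/I-1 ? ·: Pp
P/I-2 un ·: pp
P/II-1 un I-1×I-2: pp
P/II-2 ? ·: pp|Pp
P/II-3 ? I-1×I-2: pp|Pp
P/II-4 aff I-1×I-2: Pp
P/III-1 un II-1×II-2: pp
⇒ P over [I-1,I-2,II-1,II-2,II-3,II-4,III-1]: 4 consistent

II-2 ∈ {Gg Pp, Gg pp}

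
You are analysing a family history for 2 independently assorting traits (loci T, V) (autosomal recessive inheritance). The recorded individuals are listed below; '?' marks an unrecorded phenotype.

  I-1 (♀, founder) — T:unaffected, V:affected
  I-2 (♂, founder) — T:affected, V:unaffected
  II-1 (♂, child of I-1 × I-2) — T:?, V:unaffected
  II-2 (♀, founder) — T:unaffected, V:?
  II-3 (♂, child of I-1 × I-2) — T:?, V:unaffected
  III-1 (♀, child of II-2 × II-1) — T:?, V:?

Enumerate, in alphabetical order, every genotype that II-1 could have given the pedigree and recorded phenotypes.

T/I-1 un ·: TT|Tt
T/I-2 aff ·: tt
T/II-1 ? I-1×I-2: Tt|tt
T/II-2 un ·: TT|Tt
T/II-3 ? I-1×I-2: Tt|tt
T/III-1 ? II-2×II-1: TT|Tt|tt
⇒ T over [I-1,I-2,II-1,II-2,II-3,III-1]: 21 consistent
V/I-1 aff ·: vv
V/I-2 un ·: VV|Vv
V/II-1 un I-1×I-2: Vv
V/II-2 ? ·: VV|Vv|vv
V/II-3 un I-1×I-2: Vv
V/III-1 ? II-2×II-1: VV|Vv|vv
⇒ V over [I-1,I-2,II-1,II-2,II-3,III-1]: 14 consistent

II-1 ∈ {Tt Vv, tt Vv}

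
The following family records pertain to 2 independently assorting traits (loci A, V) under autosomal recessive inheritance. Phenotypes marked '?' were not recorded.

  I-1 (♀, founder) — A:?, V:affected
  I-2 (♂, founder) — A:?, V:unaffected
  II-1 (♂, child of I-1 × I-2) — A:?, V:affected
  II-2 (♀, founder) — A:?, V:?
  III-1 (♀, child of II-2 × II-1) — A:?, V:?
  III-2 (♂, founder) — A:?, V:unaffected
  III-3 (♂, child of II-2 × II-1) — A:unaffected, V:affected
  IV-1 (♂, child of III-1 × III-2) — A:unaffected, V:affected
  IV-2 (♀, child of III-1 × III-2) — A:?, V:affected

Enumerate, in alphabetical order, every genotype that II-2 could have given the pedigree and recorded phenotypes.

II-2 ∈ {AA Vv, AA vv, Aa Vv, Aa vv, aa Vv, aa vv}

A/I-1 ? ·: AA|Aa|aa
A/I-2 ? ·: AA|Aa|aa
A/II-1 ? I-1×I-2: AA|Aa|aa
A/II-2 ? ·: AA|Aa|aa
A/III-1 ? II-2×II-1: AA|Aa|aa
A/III-2 ? ·: AA|Aa|aa
A/III-3 un II-2×II-1: AA|Aa
A/IV-1 un III-1×III-2: AA|Aa
A/IV-2 ? III-1×III-2: AA|Aa|aa
⇒ A over [I-1,I-2,II-1,II-2,III-1,III-2,III-3,IV-1,IV-2]: 975 consistent
V/I-1 aff ·: vv
V/I-2 un ·: Vv
V/II-1 aff I-1×I-2: vv
V/II-2 ? ·: Vv|vv
V/III-1 ? II-2×II-1: Vv|vv
V/III-2 un ·: Vv
V/III-3 aff II-2×II-1: vv
V/IV-1 aff III-1×III-2: vv
V/IV-2 aff III-1×III-2: vv
⇒ V over [I-1,I-2,II-1,II-2,III-1,III-2,III-3,IV-1,IV-2]: 3 consistent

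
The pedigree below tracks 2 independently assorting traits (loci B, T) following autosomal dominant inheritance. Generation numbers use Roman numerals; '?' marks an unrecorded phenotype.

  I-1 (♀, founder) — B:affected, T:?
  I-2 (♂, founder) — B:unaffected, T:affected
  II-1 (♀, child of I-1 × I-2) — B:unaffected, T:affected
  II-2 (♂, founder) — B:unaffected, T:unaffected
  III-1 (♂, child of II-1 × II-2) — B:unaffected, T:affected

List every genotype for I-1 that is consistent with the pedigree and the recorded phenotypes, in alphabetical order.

B/I-1 aff ·: Bb
B/I-2 un ·: bb
B/II-1 un I-1×I-2: bb
B/II-2 un ·: bb
B/III-1 un II-1×II-2: bb
⇒ B over [I-1,I-2,II-1,II-2,III-1]: 1 consistent
T/I-1 ? ·: tt|Tt|TT
T/I-2 aff ·: Tt|TT
T/II-1 aff I-1×I-2: Tt|TT
T/II-2 un ·: tt
T/III-1 aff II-1×II-2: Tt
⇒ T over [I-1,I-2,II-1,II-2,III-1]: 9 consistent

I-1 ∈ {Bb TT, Bb Tt, Bb tt}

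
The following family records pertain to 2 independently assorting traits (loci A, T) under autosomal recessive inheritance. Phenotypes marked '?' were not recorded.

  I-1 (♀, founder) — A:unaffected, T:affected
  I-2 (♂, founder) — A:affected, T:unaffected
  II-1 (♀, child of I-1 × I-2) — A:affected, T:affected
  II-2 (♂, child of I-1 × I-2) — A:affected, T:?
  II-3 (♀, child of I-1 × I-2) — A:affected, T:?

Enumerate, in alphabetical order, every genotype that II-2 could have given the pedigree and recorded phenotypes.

A/I-1 un ·: Aa
A/I-2 aff ·: aa
A/II-1 aff I-1×I-2: aa
A/II-2 aff I-1×I-2: aa
A/II-3 aff I-1×I-2: aa
⇒ A over [I-1,I-2,II-1,II-2,II-3]: 1 consistent
T/I-1 aff ·: tt
T/I-2 un ·: Tt
T/II-1 aff I-1×I-2: tt
T/II-2 ? I-1×I-2: Tt|tt
T/II-3 ? I-1×I-2: Tt|tt
⇒ T over [I-1,I-2,II-1,II-2,II-3]: 4 consistent

II-2 ∈ {aa Tt, aa tt}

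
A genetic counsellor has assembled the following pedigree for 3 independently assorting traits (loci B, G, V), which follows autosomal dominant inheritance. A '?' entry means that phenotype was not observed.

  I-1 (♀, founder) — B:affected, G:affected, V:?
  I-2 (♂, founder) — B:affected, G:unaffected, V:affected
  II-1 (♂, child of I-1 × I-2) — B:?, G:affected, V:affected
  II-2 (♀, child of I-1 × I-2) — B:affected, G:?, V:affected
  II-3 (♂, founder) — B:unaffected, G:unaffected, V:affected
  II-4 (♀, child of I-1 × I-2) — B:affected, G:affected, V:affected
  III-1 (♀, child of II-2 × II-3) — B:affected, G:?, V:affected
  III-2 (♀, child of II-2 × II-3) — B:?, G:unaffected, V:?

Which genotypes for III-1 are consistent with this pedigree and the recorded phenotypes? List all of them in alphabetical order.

III-1 ∈ {Bb Gg VV, Bb Gg Vv, Bb gg VV, Bb gg Vv}

B/I-1 aff ·: Bb|BB
B/I-2 aff ·: Bb|BB
B/II-1 ? I-1×I-2: bb|Bb|BB
B/II-2 aff I-1×I-2: Bb|BB
B/II-3 un ·: bb
B/II-4 aff I-1×I-2: Bb|BB
B/III-1 aff II-2×II-3: Bb
B/III-2 ? II-2×II-3: bb|Bb
⇒ B over [I-1,I-2,II-1,II-2,II-3,II-4,III-1,III-2]: 43 consistent
G/I-1 aff ·: Gg|GG
G/I-2 un ·: gg
G/II-1 aff I-1×I-2: Gg
G/II-2 ? I-1×I-2: gg|Gg
G/II-3 un ·: gg
G/II-4 aff I-1×I-2: Gg
G/III-1 ? II-2×II-3: gg|Gg
G/III-2 un II-2×II-3: gg
⇒ G over [I-1,I-2,II-1,II-2,II-3,II-4,III-1,III-2]: 5 consistent
V/I-1 ? ·: vv|Vv|VV
V/I-2 aff ·: Vv|VV
V/II-1 aff I-1×I-2: Vv|VV
V/II-2 aff I-1×I-2: Vv|VV
V/II-3 aff ·: Vv|VV
V/II-4 aff I-1×I-2: Vv|VV
V/III-1 aff II-2×II-3: Vv|VV
V/III-2 ? II-2×II-3: vv|Vv|VV
⇒ V over [I-1,I-2,II-1,II-2,II-3,II-4,III-1,III-2]: 205 consistent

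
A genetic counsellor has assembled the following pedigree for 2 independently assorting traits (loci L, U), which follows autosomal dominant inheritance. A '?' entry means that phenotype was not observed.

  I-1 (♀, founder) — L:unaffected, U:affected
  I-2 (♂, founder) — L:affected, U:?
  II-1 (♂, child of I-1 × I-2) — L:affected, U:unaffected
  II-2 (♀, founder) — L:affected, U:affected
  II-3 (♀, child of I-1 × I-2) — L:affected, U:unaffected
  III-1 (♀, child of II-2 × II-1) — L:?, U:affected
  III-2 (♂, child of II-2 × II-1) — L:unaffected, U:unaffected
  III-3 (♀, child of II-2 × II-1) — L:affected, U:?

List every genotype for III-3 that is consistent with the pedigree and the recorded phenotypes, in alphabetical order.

III-3 ∈ {LL Uu, LL uu, Ll Uu, Ll uu}

L/I-1 un ·: ll
L/I-2 aff ·: Ll|LL
L/II-1 aff I-1×I-2: Ll
L/II-2 aff ·: Ll
L/II-3 aff I-1×I-2: Ll
L/III-1 ? II-2×II-1: ll|Ll|LL
L/III-2 un II-2×II-1: ll
L/III-3 aff II-2×II-1: Ll|LL
⇒ L over [I-1,I-2,II-1,II-2,II-3,III-1,III-2,III-3]: 12 consistent
U/I-1 aff ·: Uu
U/I-2 ? ·: uu|Uu
U/II-1 un I-1×I-2: uu
U/II-2 aff ·: Uu
U/II-3 un I-1×I-2: uu
U/III-1 aff II-2×II-1: Uu
U/III-2 un II-2×II-1: uu
U/III-3 ? II-2×II-1: uu|Uu
⇒ U over [I-1,I-2,II-1,II-2,II-3,III-1,III-2,III-3]: 4 consistent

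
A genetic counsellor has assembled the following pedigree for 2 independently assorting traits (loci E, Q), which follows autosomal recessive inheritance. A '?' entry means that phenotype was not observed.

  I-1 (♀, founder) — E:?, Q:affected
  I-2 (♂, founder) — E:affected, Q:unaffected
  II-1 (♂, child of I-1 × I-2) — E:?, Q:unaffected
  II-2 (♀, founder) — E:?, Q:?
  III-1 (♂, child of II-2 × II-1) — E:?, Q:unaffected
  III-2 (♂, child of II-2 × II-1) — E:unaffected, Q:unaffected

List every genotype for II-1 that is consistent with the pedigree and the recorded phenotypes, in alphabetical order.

II-1 ∈ {Ee Qq, ee Qq}

E/I-1 ? ·: EE|Ee|ee
E/I-2 aff ·: ee
E/II-1 ? I-1×I-2: Ee|ee
E/II-2 ? ·: EE|Ee|ee
E/III-1 ? II-2×II-1: EE|Ee|ee
E/III-2 un II-2×II-1: EE|Ee
⇒ E over [I-1,I-2,II-1,II-2,III-1,III-2]: 30 consistent
Q/I-1 aff ·: qq
Q/I-2 un ·: QQ|Qq
Q/II-1 un I-1×I-2: Qq
Q/II-2 ? ·: QQ|Qq|qq
Q/III-1 un II-2×II-1: QQ|Qq
Q/III-2 un II-2×II-1: QQ|Qq
⇒ Q over [I-1,I-2,II-1,II-2,III-1,III-2]: 18 consistent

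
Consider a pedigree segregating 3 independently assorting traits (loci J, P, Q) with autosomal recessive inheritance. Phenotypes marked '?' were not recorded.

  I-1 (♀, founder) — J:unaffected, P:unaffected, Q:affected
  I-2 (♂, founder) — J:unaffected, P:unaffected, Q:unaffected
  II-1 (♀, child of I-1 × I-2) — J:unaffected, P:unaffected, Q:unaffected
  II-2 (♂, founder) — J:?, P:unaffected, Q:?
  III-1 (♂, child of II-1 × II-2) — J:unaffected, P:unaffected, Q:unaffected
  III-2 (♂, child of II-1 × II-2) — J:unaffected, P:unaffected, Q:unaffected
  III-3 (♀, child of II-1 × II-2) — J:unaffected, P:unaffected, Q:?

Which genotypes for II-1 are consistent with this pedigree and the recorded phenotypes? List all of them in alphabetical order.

II-1 ∈ {JJ PP Qq, JJ Pp Qq, Jj PP Qq, Jj Pp Qq}

J/I-1 un ·: JJ|Jj
J/I-2 un ·: JJ|Jj
J/II-1 un I-1×I-2: JJ|Jj
J/II-2 ? ·: JJ|Jj|jj
J/III-1 un II-1×II-2: JJ|Jj
J/III-2 un II-1×II-2: JJ|Jj
J/III-3 un II-1×II-2: JJ|Jj
⇒ J over [I-1,I-2,II-1,II-2,III-1,III-2,III-3]: 91 consistent
P/I-1 un ·: PP|Pp
P/I-2 un ·: PP|Pp
P/II-1 un I-1×I-2: PP|Pp
P/II-2 un ·: PP|Pp
P/III-1 un II-1×II-2: PP|Pp
P/III-2 un II-1×II-2: PP|Pp
P/III-3 un II-1×II-2: PP|Pp
⇒ P over [I-1,I-2,II-1,II-2,III-1,III-2,III-3]: 84 consistent
Q/I-1 aff ·: qq
Q/I-2 un ·: QQ|Qq
Q/II-1 un I-1×I-2: Qq
Q/II-2 ? ·: QQ|Qq|qq
Q/III-1 un II-1×II-2: QQ|Qq
Q/III-2 un II-1×II-2: QQ|Qq
Q/III-3 ? II-1×II-2: QQ|Qq|qq
⇒ Q over [I-1,I-2,II-1,II-2,III-1,III-2,III-3]: 44 consistent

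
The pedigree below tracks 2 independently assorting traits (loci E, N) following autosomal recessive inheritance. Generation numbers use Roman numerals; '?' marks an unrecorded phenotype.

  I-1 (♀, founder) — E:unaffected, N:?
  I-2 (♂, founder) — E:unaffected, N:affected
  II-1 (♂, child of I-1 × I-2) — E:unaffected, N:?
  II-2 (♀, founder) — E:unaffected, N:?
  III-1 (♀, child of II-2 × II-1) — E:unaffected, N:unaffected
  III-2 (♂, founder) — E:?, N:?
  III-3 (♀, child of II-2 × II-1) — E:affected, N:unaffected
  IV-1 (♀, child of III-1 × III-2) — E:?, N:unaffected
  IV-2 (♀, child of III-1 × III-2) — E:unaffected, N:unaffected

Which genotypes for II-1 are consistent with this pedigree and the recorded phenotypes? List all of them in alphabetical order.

E/I-1 un ·: EE|Ee
E/I-2 un ·: EE|Ee
E/II-1 un I-1×I-2: Ee
E/II-2 un ·: Ee
E/III-1 un II-2×II-1: EE|Ee
E/III-2 ? ·: EE|Ee|ee
E/III-3 aff II-2×II-1: ee
E/IV-1 ? III-1×III-2: EE|Ee|ee
E/IV-2 un III-1×III-2: EE|Ee
⇒ E over [I-1,I-2,II-1,II-2,III-1,III-2,III-3,IV-1,IV-2]: 54 consistent
N/I-1 ? ·: NN|Nn|nn
N/I-2 aff ·: nn
N/II-1 ? I-1×I-2: Nn|nn
N/II-2 ? ·: NN|Nn|nn
N/III-1 un II-2×II-1: NN|Nn
N/III-2 ? ·: NN|Nn|nn
N/III-3 un II-2×II-1: NN|Nn
N/IV-1 un III-1×III-2: NN|Nn
N/IV-2 un III-1×III-2: NN|Nn
⇒ N over [I-1,I-2,II-1,II-2,III-1,III-2,III-3,IV-1,IV-2]: 174 consistent

II-1 ∈ {Ee Nn, Ee nn}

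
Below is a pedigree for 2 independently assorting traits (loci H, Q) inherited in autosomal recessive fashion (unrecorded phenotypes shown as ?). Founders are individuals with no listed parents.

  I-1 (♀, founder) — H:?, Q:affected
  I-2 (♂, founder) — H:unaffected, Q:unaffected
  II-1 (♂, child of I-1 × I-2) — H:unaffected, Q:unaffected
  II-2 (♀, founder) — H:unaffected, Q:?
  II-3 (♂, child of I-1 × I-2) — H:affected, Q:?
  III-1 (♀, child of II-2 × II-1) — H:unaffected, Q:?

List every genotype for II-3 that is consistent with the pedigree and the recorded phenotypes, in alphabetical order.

H/I-1 ? ·: Hh|hh
H/I-2 un ·: Hh
H/II-1 un I-1×I-2: HH|Hh
H/II-2 un ·: HH|Hh
H/II-3 aff I-1×I-2: hh
H/III-1 un II-2×II-1: HH|Hh
⇒ H over [I-1,I-2,II-1,II-2,II-3,III-1]: 11 consistent
Q/I-1 aff ·: qq
Q/I-2 un ·: QQ|Qq
Q/II-1 un I-1×I-2: Qq
Q/II-2 ? ·: QQ|Qq|qq
Q/II-3 ? I-1×I-2: Qq|qq
Q/III-1 ? II-2×II-1: QQ|Qq|qq
⇒ Q over [I-1,I-2,II-1,II-2,II-3,III-1]: 21 consistent

II-3 ∈ {hh Qq, hh qq}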